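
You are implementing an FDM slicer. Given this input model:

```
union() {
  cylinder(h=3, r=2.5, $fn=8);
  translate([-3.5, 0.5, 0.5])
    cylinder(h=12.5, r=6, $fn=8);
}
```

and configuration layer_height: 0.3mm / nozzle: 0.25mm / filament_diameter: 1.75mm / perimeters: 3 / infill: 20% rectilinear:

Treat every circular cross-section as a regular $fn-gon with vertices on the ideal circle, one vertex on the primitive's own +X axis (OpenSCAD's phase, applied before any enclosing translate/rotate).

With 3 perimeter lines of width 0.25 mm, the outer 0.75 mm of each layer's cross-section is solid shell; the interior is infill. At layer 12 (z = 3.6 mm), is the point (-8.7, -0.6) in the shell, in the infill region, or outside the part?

shell

At z = 3.6 mm: the cylinder does not reach this height (z outside [0, 3]); the cylinder at (-3.5, 0.5): section is a regular 8-gon, circumradius r=6; Merging all regions: only the r=6 cylinder at (-3.5, 0.5) is present, so the union is just that shape — 1 connected region. Overall, the cross-section is a single solid region. The nearest boundary edge runs (-9.50, 0.50)→(-7.74, -3.74); distance from the point to it = 0.32 mm. The point is inside the cross-section, 0.32 mm from the nearest boundary — within the 0.75 mm shell band (3 × 0.25).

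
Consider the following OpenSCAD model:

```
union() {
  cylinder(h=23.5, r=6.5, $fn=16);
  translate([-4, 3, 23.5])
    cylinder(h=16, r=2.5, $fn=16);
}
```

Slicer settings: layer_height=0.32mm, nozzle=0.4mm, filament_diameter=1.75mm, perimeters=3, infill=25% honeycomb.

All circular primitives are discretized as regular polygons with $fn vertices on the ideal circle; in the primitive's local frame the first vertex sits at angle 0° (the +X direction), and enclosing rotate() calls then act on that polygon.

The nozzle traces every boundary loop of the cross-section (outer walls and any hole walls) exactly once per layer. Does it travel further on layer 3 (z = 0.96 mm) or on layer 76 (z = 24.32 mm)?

layer 3 (z = 0.96 mm)

Layer 3 (z = 0.96): the r=6.5 cylinder gives a regular 16-gon of circumradius 6.5 (constant along its height) (perimeter = 2·16·6.500·sin(180°/16) = 40.58 mm); the cylinder at (-4, 3) does not reach this height (z outside [23.5, 39.5]); Combining (union): only the r=6.5 cylinder is present, so the union is just that shape — boundary = 40.58 mm. So its perimeter = 40.58 mm. Layer 76 (z = 24.32): the cylinder is absent (z outside [0, 23.5]); the r=2.5 cylinder at (-4, 3) contributes a regular 16-gon of circumradius 2.5 (perimeter = 2·16·2.500·sin(180°/16) = 15.61 mm); Combining (union): only the r=2.5 cylinder at (-4, 3) is present, so the union is just that shape — boundary = 15.61 mm. So its perimeter = 15.61 mm. Layer 3 is larger (40.58 vs 15.61 mm).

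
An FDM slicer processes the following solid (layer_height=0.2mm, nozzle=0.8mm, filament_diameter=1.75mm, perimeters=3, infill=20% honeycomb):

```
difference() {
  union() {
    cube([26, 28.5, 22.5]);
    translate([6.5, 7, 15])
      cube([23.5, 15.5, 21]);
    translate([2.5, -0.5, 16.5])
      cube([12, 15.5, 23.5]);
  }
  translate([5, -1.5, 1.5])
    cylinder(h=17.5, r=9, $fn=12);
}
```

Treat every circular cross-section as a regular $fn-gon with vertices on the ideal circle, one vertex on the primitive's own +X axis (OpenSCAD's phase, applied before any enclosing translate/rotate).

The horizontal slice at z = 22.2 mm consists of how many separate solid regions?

At z = 22.2 mm: the cube (footprint 26×28.5) is included at this height; the cube at (6.5, 7) is present — its section is the full 23.5×15.5 rectangle; the 12×15.5 cube at (2.5, -0.5) contributes its full rectangle; Combining (union): the regions partially overlap (shared area 482.25 mm²), so overlapping operands fuse into one piece — 1 connected region; the cylinder at (5, -1.5) does not reach this height (z outside [1.5, 19]); Subtracting the remaining from the first: none of the subtracted shapes is present at this height, so the result so far is unchanged — 1 connected region. The result has 1 disconnected region.

1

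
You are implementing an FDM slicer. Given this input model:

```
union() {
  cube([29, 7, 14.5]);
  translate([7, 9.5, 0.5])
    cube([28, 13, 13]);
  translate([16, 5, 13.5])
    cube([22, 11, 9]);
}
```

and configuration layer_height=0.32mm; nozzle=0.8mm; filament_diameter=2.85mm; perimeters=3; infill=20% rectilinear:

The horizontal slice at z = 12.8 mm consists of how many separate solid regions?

At z = 12.8 mm: the 29×7 cube contributes its full rectangle; the 28×13 cube at (7, 9.5) contributes its full rectangle; the cube at (16, 5) is not intersected at this z (z outside [13.5, 22.5]); Merging all regions: the 2 present regions are separate (no shared area or edge), so areas and boundary lengths simply add and each stays a separate island — 2 connected regions. The result has 2 disconnected regions.

2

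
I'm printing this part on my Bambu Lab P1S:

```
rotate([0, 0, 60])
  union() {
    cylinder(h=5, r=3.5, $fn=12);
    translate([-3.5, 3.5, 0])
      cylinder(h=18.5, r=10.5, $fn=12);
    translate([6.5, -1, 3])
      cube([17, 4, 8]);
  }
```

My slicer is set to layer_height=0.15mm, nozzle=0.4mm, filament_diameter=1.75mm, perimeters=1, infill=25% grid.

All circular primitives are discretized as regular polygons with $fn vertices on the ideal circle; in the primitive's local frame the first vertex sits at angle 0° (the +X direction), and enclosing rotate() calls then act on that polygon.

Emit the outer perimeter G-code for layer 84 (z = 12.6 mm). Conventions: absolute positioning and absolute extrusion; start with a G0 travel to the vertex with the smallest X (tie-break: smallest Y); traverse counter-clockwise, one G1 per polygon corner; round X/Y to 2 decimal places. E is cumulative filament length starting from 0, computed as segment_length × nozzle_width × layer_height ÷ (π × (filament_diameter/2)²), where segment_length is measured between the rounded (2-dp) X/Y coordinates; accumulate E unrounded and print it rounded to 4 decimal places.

G0 X-15.28 Y-1.28 Z12.60
G1 X-13.87 Y-6.53 E0.1356
G1 X-10.03 Y-10.37 E0.2711
G1 X-4.78 Y-11.78 E0.4067
G1 X0.47 Y-10.37 E0.5423
G1 X4.31 Y-6.53 E0.6777
G1 X5.72 Y-1.28 E0.8133
G1 X4.31 Y3.97 E0.9489
G1 X0.47 Y7.81 E1.0844
G1 X-4.78 Y9.22 E1.2200
G1 X-10.03 Y7.81 E1.3556
G1 X-13.87 Y3.97 E1.4911
G1 X-15.28 Y-1.28 E1.6267

At z = 12.6 mm: the cylinder is not intersected at this z (z outside [0, 5]); the cylinder at (-3.5, 3.5): section is a regular 12-gon, circumradius r=10.5; the cube at (6.5, -1) is not intersected at this z (z outside [3, 11]); Merging all regions: only the r=10.5 cylinder at (-3.5, 3.5) is present, so the union is just that shape — 1 connected region; (rotated 60° about Z; rotation is an isometry so areas/perimeters/island counts are preserved). The outline is a single polygon with 12 vertices. Extrusion per mm of travel: 0.4 × 0.15 / (π × 0.875²) = 0.024945. Accumulating E over each segment gives final E = 1.6267.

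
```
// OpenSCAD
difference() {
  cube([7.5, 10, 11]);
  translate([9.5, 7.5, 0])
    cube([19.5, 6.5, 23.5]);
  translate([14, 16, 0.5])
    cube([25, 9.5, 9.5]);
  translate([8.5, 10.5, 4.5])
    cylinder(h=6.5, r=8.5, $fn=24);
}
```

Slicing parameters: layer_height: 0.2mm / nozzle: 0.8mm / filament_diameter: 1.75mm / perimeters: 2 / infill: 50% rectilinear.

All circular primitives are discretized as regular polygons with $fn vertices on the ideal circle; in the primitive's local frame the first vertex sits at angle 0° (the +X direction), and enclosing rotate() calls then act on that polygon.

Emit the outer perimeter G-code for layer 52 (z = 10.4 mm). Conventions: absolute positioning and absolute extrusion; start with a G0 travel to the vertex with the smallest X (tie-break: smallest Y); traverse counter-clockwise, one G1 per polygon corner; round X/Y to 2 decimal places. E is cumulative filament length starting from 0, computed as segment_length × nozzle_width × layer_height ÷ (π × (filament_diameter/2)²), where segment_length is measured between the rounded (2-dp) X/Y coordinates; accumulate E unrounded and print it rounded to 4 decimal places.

G0 X0.00 Y0.00 Z10.40
G1 X7.50 Y0.00 E0.4989
G1 X7.50 Y2.13 E0.6406
G1 X6.30 Y2.29 E0.7211
G1 X4.25 Y3.14 E0.8687
G1 X2.49 Y4.49 E1.0163
G1 X1.14 Y6.25 E1.1638
G1 X0.29 Y8.30 E1.3115
G1 X0.07 Y10.00 E1.4255
G1 X0.00 Y10.00 E1.4302
G1 X0.00 Y0.00 E2.0954

At z = 10.4 mm: the cube is present — its section is the full 7.5×10 rectangle; the cube at (9.5, 7.5) (footprint 19.5×6.5) is included at this height; the cube at (14, 16) is not intersected at this z (z outside [0.5, 10]); the r=8.5 cylinder at (8.5, 10.5) contributes a regular 24-gon of circumradius 8.5; Subtracting the remaining from the first: starting from the 7.5×10 cube, the 19.5×6.5 cube at (9.5, 7.5) misses the remaining region (no effect); the r=8.5 cylinder at (8.5, 10.5) partially overlaps it — only the 43.93 mm² overlap (of its 224.40 mm²) is removed, clipping the outline — 1 connected region. The outline is a single polygon with 10 vertices. Extrusion per mm of travel: 0.8 × 0.2 / (π × 0.875²) = 0.066520. Accumulating E over each segment gives final E = 2.0954.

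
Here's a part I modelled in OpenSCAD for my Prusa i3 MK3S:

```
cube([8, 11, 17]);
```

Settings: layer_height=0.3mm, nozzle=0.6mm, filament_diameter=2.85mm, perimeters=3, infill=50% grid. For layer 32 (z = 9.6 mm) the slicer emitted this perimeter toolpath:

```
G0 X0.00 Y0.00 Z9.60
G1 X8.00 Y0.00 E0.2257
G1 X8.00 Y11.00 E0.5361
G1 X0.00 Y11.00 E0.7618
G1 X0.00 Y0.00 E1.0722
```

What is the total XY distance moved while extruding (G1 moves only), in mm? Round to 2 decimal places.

Sum the Euclidean lengths of each G1 segment: total = 38.00 mm.

38.00 mm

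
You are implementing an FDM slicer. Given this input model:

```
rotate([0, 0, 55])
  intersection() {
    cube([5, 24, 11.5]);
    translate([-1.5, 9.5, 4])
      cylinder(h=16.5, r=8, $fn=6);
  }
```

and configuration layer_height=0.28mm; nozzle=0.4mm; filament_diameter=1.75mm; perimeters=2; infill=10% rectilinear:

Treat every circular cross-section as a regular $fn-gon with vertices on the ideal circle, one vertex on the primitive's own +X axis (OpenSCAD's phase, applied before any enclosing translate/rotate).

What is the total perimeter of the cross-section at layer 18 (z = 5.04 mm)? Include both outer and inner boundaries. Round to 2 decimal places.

34.05 mm

At z = 5.04 mm: the cube is present — its section is the full 5×24 rectangle (perimeter 58.00 mm); the r=8 cylinder at (-1.5, 9.5) contributes a regular 6-gon of circumradius 8 (perimeter = 2·6·8.000·sin(180°/6) = 48.00 mm); Taking the intersection: the r=8 cylinder at (-1.5, 9.5) partially overlaps the 5×24 cube; clipping to the common part keeps 58.46 mm² — boundary = 34.05 mm; (rotated 55° about Z; rotation is an isometry so areas/perimeters/island counts are preserved). Overall, the cross-section is a single solid region. Total boundary length (outer) = 34.05 mm.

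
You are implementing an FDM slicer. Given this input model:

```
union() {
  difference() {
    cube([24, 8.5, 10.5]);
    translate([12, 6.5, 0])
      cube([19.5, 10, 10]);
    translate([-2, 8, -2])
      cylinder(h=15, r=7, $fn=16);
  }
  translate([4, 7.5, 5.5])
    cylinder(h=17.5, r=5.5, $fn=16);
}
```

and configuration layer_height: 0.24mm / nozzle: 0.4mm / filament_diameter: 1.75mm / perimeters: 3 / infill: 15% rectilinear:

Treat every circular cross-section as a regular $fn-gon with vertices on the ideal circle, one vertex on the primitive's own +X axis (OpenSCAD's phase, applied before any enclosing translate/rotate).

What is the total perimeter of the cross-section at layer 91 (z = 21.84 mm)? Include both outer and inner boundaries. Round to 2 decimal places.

At z = 21.84 mm: the cube is absent (z outside [0, 10.5]); the cube at (12, 6.5) is not intersected at this z (z outside [0, 10]); the cylinder at (-2, 8) is not intersected at this z (z outside [-2, 13]); Subtracting the remaining from the first: the first operand is absent here, so nothing remains; the r=5.5 cylinder at (4, 7.5) gives a regular 16-gon of circumradius 5.5 (constant along its height) (perimeter = 2·16·5.500·sin(180°/16) = 34.34 mm); Merging all regions: only the r=5.5 cylinder at (4, 7.5) is present, so the union is just that shape — boundary = 34.34 mm. Overall, the cross-section is a single solid region. Total boundary length (outer) = 34.34 mm.

34.34 mm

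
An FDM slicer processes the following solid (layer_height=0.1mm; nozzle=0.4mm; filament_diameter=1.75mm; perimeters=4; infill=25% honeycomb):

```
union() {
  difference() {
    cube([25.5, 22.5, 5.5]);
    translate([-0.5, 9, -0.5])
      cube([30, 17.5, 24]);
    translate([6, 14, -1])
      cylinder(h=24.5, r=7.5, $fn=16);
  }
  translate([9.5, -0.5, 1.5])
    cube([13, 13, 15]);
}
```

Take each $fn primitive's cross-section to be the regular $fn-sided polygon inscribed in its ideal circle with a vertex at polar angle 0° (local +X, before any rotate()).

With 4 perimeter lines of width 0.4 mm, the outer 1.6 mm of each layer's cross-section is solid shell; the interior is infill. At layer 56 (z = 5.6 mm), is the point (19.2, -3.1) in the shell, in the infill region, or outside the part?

At z = 5.6 mm: the cube is absent (z outside [0, 5.5]); the cube at (-0.5, 9) (footprint 30×17.5) is included at this height; the cylinder at (6, 14): section is a regular 16-gon, circumradius r=7.5; Subtracting the remaining from the first: the first operand is absent here, so nothing remains; the cube at (9.5, -0.5) (footprint 13×13) is included at this height; Combining (union): only the 13×13 cube at (9.5, -0.5) is present, so the union is just that shape — 1 connected region. Overall, the cross-section is a single solid region. The nearest boundary edge runs (9.50, -0.50)→(22.50, -0.50); distance from the point to it = 2.60 mm. The point is not inside any of the regions above, so it lies outside the cross-section (2.60 mm from the nearest boundary).

outside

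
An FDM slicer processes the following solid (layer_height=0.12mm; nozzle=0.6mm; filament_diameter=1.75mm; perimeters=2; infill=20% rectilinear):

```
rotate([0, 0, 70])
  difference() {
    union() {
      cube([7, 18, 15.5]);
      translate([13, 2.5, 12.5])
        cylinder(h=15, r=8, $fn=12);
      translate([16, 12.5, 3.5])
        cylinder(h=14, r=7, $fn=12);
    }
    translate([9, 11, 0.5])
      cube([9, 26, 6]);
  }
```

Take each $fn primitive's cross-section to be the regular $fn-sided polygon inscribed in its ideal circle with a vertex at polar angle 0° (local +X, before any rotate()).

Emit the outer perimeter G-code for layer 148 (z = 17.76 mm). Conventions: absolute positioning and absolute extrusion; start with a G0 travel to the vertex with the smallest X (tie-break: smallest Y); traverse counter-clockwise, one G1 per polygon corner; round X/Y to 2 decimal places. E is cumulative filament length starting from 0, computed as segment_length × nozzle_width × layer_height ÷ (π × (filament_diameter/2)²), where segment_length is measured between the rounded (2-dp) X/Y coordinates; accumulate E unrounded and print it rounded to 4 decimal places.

G0 X-5.78 Y11.68 Z17.76
G1 X-4.03 Y7.93 E0.1239
G1 X-0.64 Y5.55 E0.2479
G1 X3.49 Y5.19 E0.3720
G1 X7.24 Y6.94 E0.4958
G1 X9.61 Y10.33 E0.6197
G1 X9.98 Y14.46 E0.7438
G1 X8.23 Y18.21 E0.8676
G1 X4.83 Y20.59 E0.9919
G1 X0.71 Y20.95 E1.1157
G1 X-3.05 Y19.20 E1.2398
G1 X-5.42 Y15.81 E1.3636
G1 X-5.78 Y11.68 E1.4877

At z = 17.76 mm: the cube is absent (z outside [0, 15.5]); the r=8 cylinder at (13, 2.5) gives a regular 12-gon of circumradius 8 (constant along its height); the cylinder at (16, 12.5) does not reach this height (z outside [3.5, 17.5]); Merging all regions: only the r=8 cylinder at (13, 2.5) is present, so the union is just that shape — 1 connected region; the cube at (9, 11) is not intersected at this z (z outside [0.5, 6.5]); After the difference (first − rest): none of the subtracted shapes is present at this height, so that combined region is unchanged — 1 connected region; (whole slice rotated 70° about Z — lengths, areas and connectivity unchanged). The outline is a single polygon with 12 vertices. Extrusion per mm of travel: 0.6 × 0.12 / (π × 0.875²) = 0.029934. Accumulating E over each segment gives final E = 1.4877.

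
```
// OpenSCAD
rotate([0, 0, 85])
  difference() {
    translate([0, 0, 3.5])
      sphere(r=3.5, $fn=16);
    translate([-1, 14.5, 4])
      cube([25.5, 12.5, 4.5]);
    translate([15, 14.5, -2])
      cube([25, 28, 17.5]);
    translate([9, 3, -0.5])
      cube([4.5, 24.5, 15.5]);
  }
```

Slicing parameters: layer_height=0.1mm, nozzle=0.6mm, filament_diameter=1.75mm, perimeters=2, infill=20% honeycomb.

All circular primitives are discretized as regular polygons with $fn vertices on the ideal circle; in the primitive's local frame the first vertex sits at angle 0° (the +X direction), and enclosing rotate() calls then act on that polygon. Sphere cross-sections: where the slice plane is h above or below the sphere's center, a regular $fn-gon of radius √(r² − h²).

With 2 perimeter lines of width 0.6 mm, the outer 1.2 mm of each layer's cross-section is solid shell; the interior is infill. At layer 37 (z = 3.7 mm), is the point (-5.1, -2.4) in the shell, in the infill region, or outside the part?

outside

At z = 3.7 mm: the r=3.5 sphere slices to a regular 16-gon of circumradius 3.494 (√(r²−h²) with h=0.2 from center); the cube at (-1, 14.5) is not intersected at this z (z outside [4, 8.5]); the cube at (15, 14.5) (footprint 25×28) is included at this height; the cube at (9, 3) (footprint 4.5×24.5) is included at this height; Taking the first minus the rest: starting from the r=3.5 sphere, the 25×28 cube at (15, 14.5) misses the remaining region (no effect); the 4.5×24.5 cube at (9, 3) misses the remaining region (no effect) — 1 connected region; (whole slice rotated 85° about Z — lengths, areas and connectivity unchanged). Overall, the cross-section is a single solid region. Undo the 85° rotation: the query point maps to (-2.835, 4.871) in the un-rotated model frame. The nearest boundary edge runs (-2.47, 2.47)→(-1.34, 3.23); distance from the point to it = 2.20 mm. The point is not inside any of the regions above, so it lies outside the cross-section (2.20 mm from the nearest boundary).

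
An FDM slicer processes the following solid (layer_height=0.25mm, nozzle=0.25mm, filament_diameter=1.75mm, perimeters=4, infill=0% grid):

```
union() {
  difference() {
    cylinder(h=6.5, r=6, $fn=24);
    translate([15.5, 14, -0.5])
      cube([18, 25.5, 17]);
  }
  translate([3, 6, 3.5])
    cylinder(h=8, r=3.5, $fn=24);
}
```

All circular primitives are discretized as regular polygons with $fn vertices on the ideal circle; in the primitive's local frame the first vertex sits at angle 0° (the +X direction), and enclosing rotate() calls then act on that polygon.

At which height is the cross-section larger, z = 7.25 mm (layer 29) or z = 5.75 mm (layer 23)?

layer 23 (z = 5.75 mm)

Layer 29 (z = 7.25): the cylinder is absent (z outside [0, 6.5]); the cube at (15.5, 14) (footprint 18×25.5) is included at this height (area 459.00 mm²); After the difference (first − rest): the first operand is absent here, so nothing remains; the r=3.5 cylinder at (3, 6) gives a regular 24-gon of circumradius 3.5 (constant along its height) (area = (24/2)·3.500²·sin(360°/24) = 38.05 mm²); Merging all regions: only the r=3.5 cylinder at (3, 6) is present, so the union is just that shape — area = 38.05 mm². So its area = 38.05 mm². Layer 23 (z = 5.75): the r=6 cylinder gives a regular 24-gon of circumradius 6 (constant along its height) (area = (24/2)·6.000²·sin(360°/24) = 111.81 mm²); the 18×25.5 cube at (15.5, 14) contributes its full rectangle (area 459.00 mm²); Subtracting the remaining from the first: starting from the r=6 cylinder (111.81 mm²), the 18×25.5 cube at (15.5, 14) misses the remaining region (no effect) — area = 111.81 mm²; the r=3.5 cylinder at (3, 6) contributes a regular 24-gon of circumradius 3.5 (area = (24/2)·3.500²·sin(360°/24) = 38.05 mm²); Combining (union): the regions partially overlap — summed areas 149.86 mm² minus the doubly-counted overlap 11.87 mm² gives 137.99 mm² — area = 137.99 mm². So its area = 137.99 mm². Layer 23 is larger (137.99 vs 38.05 mm²).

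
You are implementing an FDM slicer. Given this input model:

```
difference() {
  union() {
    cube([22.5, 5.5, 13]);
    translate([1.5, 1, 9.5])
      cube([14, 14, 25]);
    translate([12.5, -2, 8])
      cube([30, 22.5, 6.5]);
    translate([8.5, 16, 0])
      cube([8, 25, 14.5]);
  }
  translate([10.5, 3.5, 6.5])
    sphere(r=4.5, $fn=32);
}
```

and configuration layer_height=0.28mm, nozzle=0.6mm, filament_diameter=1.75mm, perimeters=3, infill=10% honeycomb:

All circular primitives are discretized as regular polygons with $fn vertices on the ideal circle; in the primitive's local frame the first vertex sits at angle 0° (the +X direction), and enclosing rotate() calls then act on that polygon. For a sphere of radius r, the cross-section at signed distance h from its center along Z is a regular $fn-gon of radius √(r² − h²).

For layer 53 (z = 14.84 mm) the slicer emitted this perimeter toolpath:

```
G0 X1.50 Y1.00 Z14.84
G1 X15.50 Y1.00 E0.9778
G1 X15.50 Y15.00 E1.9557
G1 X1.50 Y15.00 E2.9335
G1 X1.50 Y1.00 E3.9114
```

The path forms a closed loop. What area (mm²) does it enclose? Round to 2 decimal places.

196.00 mm²

Apply the shoelace formula to the sequence of (X, Y) vertices; enclosed area = 196.00 mm².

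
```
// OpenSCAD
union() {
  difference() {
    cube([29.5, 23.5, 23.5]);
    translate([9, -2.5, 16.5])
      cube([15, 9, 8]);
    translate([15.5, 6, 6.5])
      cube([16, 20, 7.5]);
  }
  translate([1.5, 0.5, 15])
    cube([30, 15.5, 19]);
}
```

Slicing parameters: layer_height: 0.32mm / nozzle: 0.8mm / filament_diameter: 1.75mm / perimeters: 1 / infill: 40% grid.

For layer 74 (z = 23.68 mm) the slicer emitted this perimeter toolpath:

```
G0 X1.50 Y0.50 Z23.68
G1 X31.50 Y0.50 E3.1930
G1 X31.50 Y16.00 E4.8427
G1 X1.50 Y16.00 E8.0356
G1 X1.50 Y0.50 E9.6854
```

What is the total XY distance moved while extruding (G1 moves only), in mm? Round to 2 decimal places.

91.00 mm

Sum the Euclidean lengths of each G1 segment: total = 91.00 mm.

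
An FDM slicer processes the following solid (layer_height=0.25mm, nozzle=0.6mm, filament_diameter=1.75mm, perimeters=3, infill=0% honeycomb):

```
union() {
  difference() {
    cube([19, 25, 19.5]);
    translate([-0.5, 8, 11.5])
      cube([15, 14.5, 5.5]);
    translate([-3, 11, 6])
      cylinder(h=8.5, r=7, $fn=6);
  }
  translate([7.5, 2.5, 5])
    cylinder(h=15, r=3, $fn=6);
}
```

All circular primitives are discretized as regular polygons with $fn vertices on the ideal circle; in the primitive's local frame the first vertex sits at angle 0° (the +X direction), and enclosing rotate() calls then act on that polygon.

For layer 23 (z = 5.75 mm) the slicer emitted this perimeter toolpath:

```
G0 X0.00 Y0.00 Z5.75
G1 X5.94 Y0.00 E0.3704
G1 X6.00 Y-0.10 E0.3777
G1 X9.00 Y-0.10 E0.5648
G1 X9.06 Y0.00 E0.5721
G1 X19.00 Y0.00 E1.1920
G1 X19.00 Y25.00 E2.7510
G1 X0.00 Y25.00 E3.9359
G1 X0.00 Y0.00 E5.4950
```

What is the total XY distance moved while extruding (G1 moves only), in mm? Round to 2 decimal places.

88.11 mm

Sum the Euclidean lengths of each G1 segment: total = 88.11 mm.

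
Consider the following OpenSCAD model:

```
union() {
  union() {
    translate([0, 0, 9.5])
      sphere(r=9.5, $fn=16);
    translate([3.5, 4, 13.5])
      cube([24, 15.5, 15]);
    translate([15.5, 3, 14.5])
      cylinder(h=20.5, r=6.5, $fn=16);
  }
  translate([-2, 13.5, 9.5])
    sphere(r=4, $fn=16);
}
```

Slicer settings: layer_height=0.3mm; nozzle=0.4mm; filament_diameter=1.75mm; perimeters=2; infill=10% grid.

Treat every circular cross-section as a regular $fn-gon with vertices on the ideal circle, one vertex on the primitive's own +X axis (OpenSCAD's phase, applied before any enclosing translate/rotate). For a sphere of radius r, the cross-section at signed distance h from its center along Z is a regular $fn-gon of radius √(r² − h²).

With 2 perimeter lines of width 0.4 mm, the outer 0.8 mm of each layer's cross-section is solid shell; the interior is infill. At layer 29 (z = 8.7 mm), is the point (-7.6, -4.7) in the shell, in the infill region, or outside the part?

shell

At z = 8.7 mm: the r=9.5 sphere contributes a regular 16-gon of circumradius √(9.5²−0.8²) = 9.466; the cube at (3.5, 4) is absent (z outside [13.5, 28.5]); the cylinder at (15.5, 3) is not intersected at this z (z outside [14.5, 35]); Combining (union): only the r=9.5 sphere is present, so the union is just that shape — 1 connected region; the r=4 sphere at (-2, 13.5) slices to a regular 16-gon of circumradius 3.919 (√(r²−h²) with h=0.8 from center); Combining (union): the 2 present regions are separate (no shared area or edge), so areas and boundary lengths simply add and each stays a separate island — 2 connected regions. Overall, the cross-section has 2 separate islands. The nearest boundary edge runs (-6.69, -6.69)→(-8.75, -3.62); distance from the point to it = 0.35 mm. (Shell/infill is judged within the island containing the point — the largest one.) The point is inside the cross-section, 0.35 mm from the nearest boundary — within the 0.8 mm shell band (2 × 0.4).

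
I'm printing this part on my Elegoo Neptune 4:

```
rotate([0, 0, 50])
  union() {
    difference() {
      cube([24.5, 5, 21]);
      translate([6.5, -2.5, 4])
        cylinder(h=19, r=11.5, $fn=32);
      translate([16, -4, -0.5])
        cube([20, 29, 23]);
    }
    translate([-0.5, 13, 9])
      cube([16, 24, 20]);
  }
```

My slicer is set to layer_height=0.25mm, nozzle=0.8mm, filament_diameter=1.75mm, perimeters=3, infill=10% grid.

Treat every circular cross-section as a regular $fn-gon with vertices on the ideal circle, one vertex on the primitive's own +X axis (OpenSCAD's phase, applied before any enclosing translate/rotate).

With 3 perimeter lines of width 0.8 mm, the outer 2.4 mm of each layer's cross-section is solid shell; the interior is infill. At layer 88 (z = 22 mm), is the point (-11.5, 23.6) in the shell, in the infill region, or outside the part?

At z = 22 mm: the cube is absent (z outside [0, 21]); the r=11.5 cylinder at (6.5, -2.5) contributes a regular 32-gon of circumradius 11.5; the cube at (16, -4) is present — its section is the full 20×29 rectangle; Subtracting the remaining from the first: the first operand is absent here, so nothing remains; the 16×24 cube at (-0.5, 13) contributes its full rectangle; Combining (union): only the 16×24 cube at (-0.5, 13) is present, so the union is just that shape — 1 connected region; (whole slice rotated 50° about Z — lengths, areas and connectivity unchanged). Overall, the cross-section is a single solid region. Undo the 50° rotation: the query point maps to (10.687, 23.979) in the un-rotated model frame. The nearest boundary edge runs (15.50, 13.00)→(15.50, 37.00); distance from the point to it = 4.81 mm. The point is inside the cross-section and 4.81 mm from the nearest boundary — more than the 2.4 mm shell width (3 × 0.8), so it's in the infill interior.

infill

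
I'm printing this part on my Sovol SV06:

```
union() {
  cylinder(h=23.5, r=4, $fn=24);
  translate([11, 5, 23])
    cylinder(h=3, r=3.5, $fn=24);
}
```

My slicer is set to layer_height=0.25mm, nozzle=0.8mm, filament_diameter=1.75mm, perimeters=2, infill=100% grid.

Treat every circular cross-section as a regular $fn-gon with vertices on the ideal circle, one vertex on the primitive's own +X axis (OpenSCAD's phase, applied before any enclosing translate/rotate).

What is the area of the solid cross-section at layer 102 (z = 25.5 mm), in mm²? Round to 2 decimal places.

At z = 25.5 mm: the cylinder does not reach this height (z outside [0, 23.5]); the r=3.5 cylinder at (11, 5) contributes a regular 24-gon of circumradius 3.5 (area = (24/2)·3.500²·sin(360°/24) = 38.05 mm²); Combining (union): only the r=3.5 cylinder at (11, 5) is present, so the union is just that shape — area = 38.05 mm². Overall, the cross-section is a single solid region. Net area = 38.05 mm².

38.05 mm²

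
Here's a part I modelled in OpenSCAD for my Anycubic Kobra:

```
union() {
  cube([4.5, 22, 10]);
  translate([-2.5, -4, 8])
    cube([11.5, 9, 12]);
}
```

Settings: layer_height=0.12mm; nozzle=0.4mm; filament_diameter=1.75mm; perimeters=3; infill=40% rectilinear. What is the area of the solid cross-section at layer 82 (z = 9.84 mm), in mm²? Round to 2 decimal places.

180.00 mm²

At z = 9.84 mm: the cube is present — its section is the full 4.5×22 rectangle (area 99.00 mm²); the cube at (-2.5, -4) is present — its section is the full 11.5×9 rectangle (area 103.50 mm²); Merging all regions: the regions partially overlap — summed areas 202.50 mm² minus the doubly-counted overlap 22.50 mm² gives 180.00 mm² — area = 180.00 mm². Overall, the cross-section is a single solid region. Net area = 180.00 mm².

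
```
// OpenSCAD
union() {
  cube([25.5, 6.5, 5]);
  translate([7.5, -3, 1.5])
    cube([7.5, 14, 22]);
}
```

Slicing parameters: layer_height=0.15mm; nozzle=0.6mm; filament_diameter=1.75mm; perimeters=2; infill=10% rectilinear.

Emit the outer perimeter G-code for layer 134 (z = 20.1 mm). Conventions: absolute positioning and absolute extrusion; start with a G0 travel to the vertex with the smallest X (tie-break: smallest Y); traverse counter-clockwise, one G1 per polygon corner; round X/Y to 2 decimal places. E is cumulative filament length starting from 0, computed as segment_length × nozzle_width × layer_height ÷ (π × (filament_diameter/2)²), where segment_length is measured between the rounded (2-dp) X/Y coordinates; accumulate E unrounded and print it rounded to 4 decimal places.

At z = 20.1 mm: the cube is absent (z outside [0, 5]); the cube at (7.5, -3) is present — its section is the full 7.5×14 rectangle; Taking the union: only the 7.5×14 cube at (7.5, -3) is present, so the union is just that shape — 1 connected region. The outline is a single polygon with 4 vertices. Extrusion per mm of travel: 0.6 × 0.15 / (π × 0.875²) = 0.037418. Accumulating E over each segment gives final E = 1.6090.

G0 X7.50 Y-3.00 Z20.10
G1 X15.00 Y-3.00 E0.2806
G1 X15.00 Y11.00 E0.8045
G1 X7.50 Y11.00 E1.0851
G1 X7.50 Y-3.00 E1.6090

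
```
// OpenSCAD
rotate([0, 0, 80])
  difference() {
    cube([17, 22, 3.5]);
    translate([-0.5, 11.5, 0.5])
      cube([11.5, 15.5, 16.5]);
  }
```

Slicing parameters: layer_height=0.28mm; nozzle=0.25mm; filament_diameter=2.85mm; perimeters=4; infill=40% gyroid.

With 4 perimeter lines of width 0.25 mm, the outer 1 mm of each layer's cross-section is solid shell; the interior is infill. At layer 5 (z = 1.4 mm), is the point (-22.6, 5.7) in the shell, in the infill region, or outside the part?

At z = 1.4 mm: the cube is present — its section is the full 17×22 rectangle; the 11.5×15.5 cube at (-0.5, 11.5) contributes its full rectangle; Taking the first minus the rest: starting from the 17×22 cube, the 11.5×15.5 cube at (-0.5, 11.5) partially overlaps it — only the 115.50 mm² overlap (of its 178.25 mm²) is removed, clipping the outline — 1 connected region; (whole slice rotated 80° about Z — lengths, areas and connectivity unchanged). Overall, the cross-section is a single solid region. Undo the 80° rotation: the query point maps to (1.689, 23.246) in the un-rotated model frame. The nearest boundary edge runs (11.00, 11.50)→(11.00, 22.00); distance from the point to it = 9.39 mm. The point is not inside any of the regions above, so it lies outside the cross-section (9.39 mm from the nearest boundary).

outside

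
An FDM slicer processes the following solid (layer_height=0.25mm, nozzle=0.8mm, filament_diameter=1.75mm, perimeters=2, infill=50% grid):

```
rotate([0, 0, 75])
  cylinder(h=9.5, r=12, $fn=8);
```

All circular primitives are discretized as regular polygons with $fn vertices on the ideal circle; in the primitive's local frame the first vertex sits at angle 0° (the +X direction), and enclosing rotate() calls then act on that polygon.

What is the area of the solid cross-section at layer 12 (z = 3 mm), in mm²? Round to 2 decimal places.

At z = 3 mm: the r=12 cylinder gives a regular 8-gon of circumradius 12 (constant along its height) (area = (8/2)·12.000²·sin(360°/8) = 407.29 mm²); (whole slice rotated 75° about Z — lengths, areas and connectivity unchanged). Overall, the cross-section is a single solid region. Net area = 407.29 mm².

407.29 mm²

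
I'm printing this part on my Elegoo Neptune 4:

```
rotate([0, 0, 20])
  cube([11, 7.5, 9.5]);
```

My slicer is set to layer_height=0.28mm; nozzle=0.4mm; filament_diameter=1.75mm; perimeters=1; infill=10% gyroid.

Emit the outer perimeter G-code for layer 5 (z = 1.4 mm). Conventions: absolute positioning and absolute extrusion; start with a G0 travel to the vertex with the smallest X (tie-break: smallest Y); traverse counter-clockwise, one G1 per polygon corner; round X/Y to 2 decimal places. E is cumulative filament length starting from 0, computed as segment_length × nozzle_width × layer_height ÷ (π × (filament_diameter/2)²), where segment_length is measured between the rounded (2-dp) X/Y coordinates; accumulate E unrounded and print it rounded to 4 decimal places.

G0 X-2.57 Y7.05 Z1.40
G1 X0.00 Y0.00 E0.3494
G1 X10.34 Y3.76 E0.8617
G1 X7.77 Y10.81 E1.2111
G1 X-2.57 Y7.05 E1.7235

At z = 1.4 mm: the 11×7.5 cube contributes its full rectangle; (rotated 20° about Z; rotation is an isometry so areas/perimeters/island counts are preserved). The outline is a single polygon with 4 vertices. Extrusion per mm of travel: 0.4 × 0.28 / (π × 0.875²) = 0.046564. Accumulating E over each segment gives final E = 1.7235.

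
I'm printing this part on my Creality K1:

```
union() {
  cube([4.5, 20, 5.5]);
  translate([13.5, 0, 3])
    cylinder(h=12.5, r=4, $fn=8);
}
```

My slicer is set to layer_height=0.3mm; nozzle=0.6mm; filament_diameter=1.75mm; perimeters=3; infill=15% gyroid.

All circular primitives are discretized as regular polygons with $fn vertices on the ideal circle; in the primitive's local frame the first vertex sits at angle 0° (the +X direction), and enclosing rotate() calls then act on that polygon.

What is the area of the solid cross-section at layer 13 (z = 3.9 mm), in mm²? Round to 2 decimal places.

135.25 mm²

At z = 3.9 mm: the cube is present — its section is the full 4.5×20 rectangle (area 90.00 mm²); the r=4 cylinder at (13.5, 0) gives a regular 8-gon of circumradius 4 (constant along its height) (area = (8/2)·4.000²·sin(360°/8) = 45.25 mm²); Combining (union): the 2 present regions are separate (no shared area or edge), so areas and boundary lengths simply add and each stays a separate island — area = 135.25 mm². Overall, the cross-section has 2 separate islands. Net area = 135.25 mm².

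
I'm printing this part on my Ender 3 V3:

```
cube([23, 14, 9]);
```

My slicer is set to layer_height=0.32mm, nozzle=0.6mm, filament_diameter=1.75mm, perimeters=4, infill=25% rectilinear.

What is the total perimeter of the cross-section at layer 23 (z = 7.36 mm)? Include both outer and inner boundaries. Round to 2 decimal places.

At z = 7.36 mm: the 23×14 cube contributes its full rectangle (perimeter 74.00 mm). Overall, the cross-section is a single solid region. Total boundary length (outer) = 74.00 mm.

74.00 mm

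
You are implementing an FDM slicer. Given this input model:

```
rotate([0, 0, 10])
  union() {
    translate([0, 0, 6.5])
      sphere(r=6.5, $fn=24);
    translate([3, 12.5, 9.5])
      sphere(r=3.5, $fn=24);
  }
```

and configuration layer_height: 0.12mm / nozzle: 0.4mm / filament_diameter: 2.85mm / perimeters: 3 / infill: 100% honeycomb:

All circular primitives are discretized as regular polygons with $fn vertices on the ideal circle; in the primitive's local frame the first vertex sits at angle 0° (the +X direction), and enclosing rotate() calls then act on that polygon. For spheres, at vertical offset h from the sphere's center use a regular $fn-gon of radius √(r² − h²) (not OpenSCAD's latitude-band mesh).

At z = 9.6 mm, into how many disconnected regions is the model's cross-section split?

At z = 9.6 mm: the sphere: section is a regular 24-gon, circumradius = √(r²−h²) = √(6.5²−3.1²) = 5.713; the r=3.5 sphere at (3, 12.5) contributes a regular 24-gon of circumradius √(3.5²−0.1²) = 3.499; Taking the union: the 2 present regions are separate (no shared area or edge), so areas and boundary lengths simply add and each stays a separate island — 2 connected regions; (whole slice rotated 10° about Z — lengths, areas and connectivity unchanged). The result has 2 disconnected regions.

2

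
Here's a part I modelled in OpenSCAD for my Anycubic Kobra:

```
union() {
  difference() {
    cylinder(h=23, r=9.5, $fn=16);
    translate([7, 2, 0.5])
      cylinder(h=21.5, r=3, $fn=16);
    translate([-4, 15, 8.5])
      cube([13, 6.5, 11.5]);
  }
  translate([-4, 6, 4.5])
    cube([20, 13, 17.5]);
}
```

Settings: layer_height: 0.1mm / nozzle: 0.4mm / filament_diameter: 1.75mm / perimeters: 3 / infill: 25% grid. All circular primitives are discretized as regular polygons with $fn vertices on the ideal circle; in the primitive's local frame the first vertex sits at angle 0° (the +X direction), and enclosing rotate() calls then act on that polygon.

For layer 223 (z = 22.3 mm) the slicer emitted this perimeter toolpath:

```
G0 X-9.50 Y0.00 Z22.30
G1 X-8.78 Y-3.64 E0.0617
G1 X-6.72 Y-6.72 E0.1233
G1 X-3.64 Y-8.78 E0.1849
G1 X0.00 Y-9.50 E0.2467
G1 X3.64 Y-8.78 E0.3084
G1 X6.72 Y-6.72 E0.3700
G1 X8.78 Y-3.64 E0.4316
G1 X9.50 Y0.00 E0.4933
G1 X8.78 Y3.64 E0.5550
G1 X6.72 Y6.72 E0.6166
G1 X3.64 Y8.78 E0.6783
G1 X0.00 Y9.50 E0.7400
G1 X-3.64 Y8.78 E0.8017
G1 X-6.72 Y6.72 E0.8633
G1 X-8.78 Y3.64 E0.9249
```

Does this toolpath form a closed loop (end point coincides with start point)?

Start point (G0): (-9.50, 0.00). End point (last G1): the path does not return to the start — open.

no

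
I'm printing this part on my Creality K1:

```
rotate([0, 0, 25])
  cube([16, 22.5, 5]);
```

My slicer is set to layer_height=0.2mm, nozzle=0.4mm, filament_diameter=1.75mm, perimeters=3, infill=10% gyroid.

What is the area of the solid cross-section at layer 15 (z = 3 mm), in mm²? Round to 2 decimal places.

360.00 mm²

At z = 3 mm: the 16×22.5 cube contributes its full rectangle (area 360.00 mm²); (whole slice rotated 25° about Z — lengths, areas and connectivity unchanged). Overall, the cross-section is a single solid region. Net area = 360.00 mm².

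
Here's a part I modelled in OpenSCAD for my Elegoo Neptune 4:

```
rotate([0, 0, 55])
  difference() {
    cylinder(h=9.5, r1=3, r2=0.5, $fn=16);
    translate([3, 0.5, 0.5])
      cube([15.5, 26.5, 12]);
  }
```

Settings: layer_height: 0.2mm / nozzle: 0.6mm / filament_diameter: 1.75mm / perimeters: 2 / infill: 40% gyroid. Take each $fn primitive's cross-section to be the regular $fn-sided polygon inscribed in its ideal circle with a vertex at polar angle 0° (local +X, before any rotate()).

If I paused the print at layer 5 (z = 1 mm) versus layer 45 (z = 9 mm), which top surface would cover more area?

layer 5 (z = 1 mm)

Layer 5 (z = 1): the cone contributes a regular 16-gon of circumradius 2.737 (interpolated between r1=3 and r2=0.5 at t=0.105) (area = (16/2)·2.737²·sin(360°/16) = 22.93 mm²); the cube at (3, 0.5) is present — its section is the full 15.5×26.5 rectangle (area 410.75 mm²); Taking the first minus the rest: starting from the cone (22.93 mm²), the 15.5×26.5 cube at (3, 0.5) misses the remaining region (no effect) — area = 22.93 mm²; (whole slice rotated 55° about Z — lengths, areas and connectivity unchanged). So its area = 22.93 mm². Layer 45 (z = 9): the cone: at t=0.947 of its height the radius interpolates to r₁+(r₂−r₁)t = 0.632, giving a regular 16-gon of that circumradius (area = (16/2)·0.632²·sin(360°/16) = 1.22 mm²); the 15.5×26.5 cube at (3, 0.5) contributes its full rectangle (area 410.75 mm²); After the difference (first − rest): starting from the cone (1.22 mm²), the 15.5×26.5 cube at (3, 0.5) misses the remaining region (no effect) — area = 1.22 mm²; (whole slice rotated 55° about Z — lengths, areas and connectivity unchanged). So its area = 1.22 mm². Layer 5 is larger (22.93 vs 1.22 mm²).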